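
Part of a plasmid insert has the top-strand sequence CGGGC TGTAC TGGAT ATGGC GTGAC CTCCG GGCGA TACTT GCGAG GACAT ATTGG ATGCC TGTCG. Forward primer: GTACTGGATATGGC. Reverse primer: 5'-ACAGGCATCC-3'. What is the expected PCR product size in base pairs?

Scanning the template, GTACTGGATATGGC occurs at positions 7–20; this primer anneals to the bottom strand there with its 3' end pointing downstream.
Reverse complement of the reverse primer: GGATGCCTGT. This occurs on the top strand at positions 54–63.
The product runs from position 7 to position 63, so its length is 63 − 7 + 1 = 57 bp.

57 bp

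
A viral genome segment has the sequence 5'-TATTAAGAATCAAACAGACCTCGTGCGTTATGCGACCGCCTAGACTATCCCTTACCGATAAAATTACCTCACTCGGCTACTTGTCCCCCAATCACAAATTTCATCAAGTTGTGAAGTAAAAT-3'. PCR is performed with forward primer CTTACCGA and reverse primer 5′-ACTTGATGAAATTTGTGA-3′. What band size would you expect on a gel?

59 bp

Scanning the template, CTTACCGA occurs at positions 51–58; this primer anneals to the bottom strand there with its 3' end pointing downstream.
The reverse primer's reverse complement is TCACAAATTTCATCAAGT, which matches the template at positions 92–109.
Amplicon spans positions 51–109: 59 bp.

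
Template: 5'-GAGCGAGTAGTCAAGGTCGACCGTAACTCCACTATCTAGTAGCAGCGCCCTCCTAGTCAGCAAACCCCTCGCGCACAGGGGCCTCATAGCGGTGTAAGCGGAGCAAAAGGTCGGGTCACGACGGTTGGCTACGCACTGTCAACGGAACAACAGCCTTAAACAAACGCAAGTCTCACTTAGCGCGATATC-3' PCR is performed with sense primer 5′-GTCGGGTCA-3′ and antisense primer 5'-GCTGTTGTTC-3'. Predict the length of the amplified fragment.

The forward primer matches the template at positions 110–118.
Taking the reverse complement of GCTGTTGTTC gives GAACAACAGC, found at positions 145–154 on the template; the primer anneals here to the top strand with its 3' end pointing upstream.
Amplicon spans positions 110–154: 45 bp.

45 bp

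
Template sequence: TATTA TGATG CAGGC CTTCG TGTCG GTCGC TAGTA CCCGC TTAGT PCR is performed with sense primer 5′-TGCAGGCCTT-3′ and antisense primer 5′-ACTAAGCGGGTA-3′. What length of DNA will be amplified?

37 bp

The forward primer matches the template at positions 9–18.
Taking the reverse complement of ACTAAGCGGGTA gives TACCCGCTTAGT, found at positions 34–45 on the template; the primer anneals here to the top strand with its 3' end pointing upstream.
The product runs from position 9 to position 45, so its length is 45 − 9 + 1 = 37 bp.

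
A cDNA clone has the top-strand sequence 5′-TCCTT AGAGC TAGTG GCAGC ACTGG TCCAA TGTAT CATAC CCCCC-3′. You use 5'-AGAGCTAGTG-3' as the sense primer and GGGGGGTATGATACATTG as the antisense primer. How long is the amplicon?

40 bp

Scanning the template, AGAGCTAGTG occurs at positions 6–15; this primer anneals to the bottom strand there with its 3' end pointing downstream.
Taking the reverse complement of GGGGGGTATGATACATTG gives CAATGTATCATACCCCCC, found at positions 28–45 on the template; the primer anneals here to the top strand with its 3' end pointing upstream.
The product runs from position 6 to position 45, so its length is 45 − 6 + 1 = 40 bp.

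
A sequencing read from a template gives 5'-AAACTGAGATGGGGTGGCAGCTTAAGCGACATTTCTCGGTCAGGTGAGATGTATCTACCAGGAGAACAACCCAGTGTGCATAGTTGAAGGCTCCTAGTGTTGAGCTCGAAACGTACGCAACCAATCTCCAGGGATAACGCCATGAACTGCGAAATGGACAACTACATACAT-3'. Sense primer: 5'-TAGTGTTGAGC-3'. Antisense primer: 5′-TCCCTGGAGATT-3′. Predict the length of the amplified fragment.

40 bp

The forward primer matches the template at positions 95–105.
The reverse primer's reverse complement is AATCTCCAGGGA, which matches the template at positions 123–134.
The product runs from position 95 to position 134, so its length is 134 − 95 + 1 = 40 bp.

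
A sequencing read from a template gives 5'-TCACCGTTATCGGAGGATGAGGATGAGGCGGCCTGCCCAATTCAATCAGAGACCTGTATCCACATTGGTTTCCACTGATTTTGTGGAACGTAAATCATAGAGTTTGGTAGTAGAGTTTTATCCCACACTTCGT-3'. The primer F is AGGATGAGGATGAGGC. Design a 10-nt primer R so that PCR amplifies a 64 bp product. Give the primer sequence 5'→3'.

The forward primer binds at positions 14–29, so a 64 bp product ends at position 14 + 64 − 1 = 77.
The reverse primer anneals to the top strand over positions 68–77, i.e. to GTTTCCACTG.
Its sequence written 5'→3' is the reverse complement: CAGTGGAAAC.

5'-CAGTGGAAAC-3'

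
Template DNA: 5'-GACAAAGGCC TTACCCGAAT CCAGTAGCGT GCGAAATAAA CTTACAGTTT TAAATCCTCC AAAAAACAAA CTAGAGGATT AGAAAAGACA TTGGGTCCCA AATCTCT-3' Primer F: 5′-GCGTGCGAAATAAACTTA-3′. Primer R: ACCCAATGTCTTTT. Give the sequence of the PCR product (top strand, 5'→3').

5'-GCGTGCGAAATAAACTTACAGTTTTAAATCCTCCAAAAAACAAACTAGAGGATTAGAAAAGACATTGGGT-3'

Scanning the template, GCGTGCGAAATAAACTTA occurs at positions 27–44; this primer anneals to the bottom strand there with its 3' end pointing downstream.
Taking the reverse complement of ACCCAATGTCTTTT gives AAAAGACATTGGGT, found at positions 83–96 on the template; the primer anneals here to the top strand with its 3' end pointing upstream.
The product is the template from position 27 through 96 (70 bp).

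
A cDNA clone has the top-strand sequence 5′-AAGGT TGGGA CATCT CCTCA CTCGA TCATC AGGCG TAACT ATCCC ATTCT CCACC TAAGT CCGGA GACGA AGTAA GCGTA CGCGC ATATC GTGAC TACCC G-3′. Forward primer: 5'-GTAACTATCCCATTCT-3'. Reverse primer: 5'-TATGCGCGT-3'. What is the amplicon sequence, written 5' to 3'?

5'-GTAACTATCCCATTCTCCACCTAAGTCCGGAGACGAAGTAAGCGTACGCGCATA-3'

The forward primer matches the template at positions 35–50.
The reverse primer's reverse complement is ACGCGCATA, which matches the template at positions 80–88.
The product is the template from position 35 through 88 (54 bp).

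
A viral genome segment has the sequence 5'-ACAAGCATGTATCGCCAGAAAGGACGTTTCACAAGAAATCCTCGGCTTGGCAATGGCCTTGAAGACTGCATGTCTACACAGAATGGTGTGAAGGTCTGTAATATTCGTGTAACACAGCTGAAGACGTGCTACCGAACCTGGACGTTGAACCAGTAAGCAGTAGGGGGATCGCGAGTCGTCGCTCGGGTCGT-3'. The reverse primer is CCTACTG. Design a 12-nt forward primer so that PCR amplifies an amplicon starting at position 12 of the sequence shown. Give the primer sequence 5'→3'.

5'-TCGCCAGAAAGG-3'

The reverse primer's reverse complement CAGTAGG matches the template at positions 158–164; the product starts at position 12.
The forward primer is identical to the top strand over positions 12–23: TCGCCAGAAAGG.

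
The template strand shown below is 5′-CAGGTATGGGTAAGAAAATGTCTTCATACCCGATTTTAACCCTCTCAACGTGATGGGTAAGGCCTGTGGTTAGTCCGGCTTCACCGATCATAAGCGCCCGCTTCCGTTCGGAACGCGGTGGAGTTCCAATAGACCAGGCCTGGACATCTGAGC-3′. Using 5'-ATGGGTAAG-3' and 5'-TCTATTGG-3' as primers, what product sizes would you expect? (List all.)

The forward primer ATGGGTAAG matches the top strand at positions 6–14, 53–61.
The reverse primer's reverse complement is CCAATAGA, matching at positions 126–133.
Each forward site pairs with the reverse site to give a product ending at position 133: sizes 128, 81 bp.

128 bp, 81 bp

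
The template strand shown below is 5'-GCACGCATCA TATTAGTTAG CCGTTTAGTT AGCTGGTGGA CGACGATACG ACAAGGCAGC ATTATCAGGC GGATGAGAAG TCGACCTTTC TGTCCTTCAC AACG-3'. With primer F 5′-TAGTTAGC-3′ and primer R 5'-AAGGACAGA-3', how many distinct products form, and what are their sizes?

Two products: 84 bp, 72 bp

The forward primer TAGTTAGC matches the top strand at positions 14–21, 26–33.
The reverse primer's reverse complement is TCTGTCCTT, matching at positions 89–97.
Each forward site pairs with the reverse site to give a product ending at position 97: sizes 84, 72 bp.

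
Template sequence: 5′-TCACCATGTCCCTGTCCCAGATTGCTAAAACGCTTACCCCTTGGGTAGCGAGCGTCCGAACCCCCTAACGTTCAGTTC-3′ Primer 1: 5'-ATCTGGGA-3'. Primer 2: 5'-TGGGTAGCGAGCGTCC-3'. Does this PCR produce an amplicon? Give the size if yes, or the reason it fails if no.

Primer 1 (ATCTGGGA) has reverse complement TCCCAGAT, which matches the top strand at positions 15–22; primer 1 anneals to the top strand there with its 3' end pointing upstream toward position 15.
Primer 2 (TGGGTAGCGAGCGTCC) matches the top strand directly at positions 42–57; it anneals to the bottom strand with its 3' end pointing downstream toward position 57.
The 3' ends diverge (primer 1 extends toward position 1, primer 2 toward position 78), so the primers never converge on a shared product.

No product — the primers' 3' ends point away from each other.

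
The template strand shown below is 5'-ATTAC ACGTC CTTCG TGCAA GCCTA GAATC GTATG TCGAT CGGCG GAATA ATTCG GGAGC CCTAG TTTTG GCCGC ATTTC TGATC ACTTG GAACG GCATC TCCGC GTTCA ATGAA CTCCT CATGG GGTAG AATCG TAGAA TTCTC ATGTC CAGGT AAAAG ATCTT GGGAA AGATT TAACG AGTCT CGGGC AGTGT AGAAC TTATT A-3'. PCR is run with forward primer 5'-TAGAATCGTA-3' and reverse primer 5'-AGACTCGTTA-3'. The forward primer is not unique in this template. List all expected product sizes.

162 bp, 58 bp

The forward primer TAGAATCGTA matches the top strand at positions 24–33, 128–137.
The reverse primer's reverse complement is TAACGAGTCT, matching at positions 176–185.
Each forward site pairs with the reverse site to give a product ending at position 185: sizes 162, 58 bp.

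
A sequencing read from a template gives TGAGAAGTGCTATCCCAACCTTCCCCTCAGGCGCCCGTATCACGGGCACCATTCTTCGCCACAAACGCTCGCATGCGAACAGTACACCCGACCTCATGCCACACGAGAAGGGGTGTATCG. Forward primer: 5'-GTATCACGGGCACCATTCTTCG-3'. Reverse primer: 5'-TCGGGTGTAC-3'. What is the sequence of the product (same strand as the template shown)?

Forward primer GTATCACGGGCACCATTCTTCG is found on the top strand at positions 37–58.
The reverse primer's reverse complement is GTACACCCGA, which matches the template at positions 82–91.
The product is the template from position 37 through 91 (55 bp).

5'-GTATCACGGGCACCATTCTTCGCCACAAACGCTCGCATGCGAACAGTACACCCGA-3'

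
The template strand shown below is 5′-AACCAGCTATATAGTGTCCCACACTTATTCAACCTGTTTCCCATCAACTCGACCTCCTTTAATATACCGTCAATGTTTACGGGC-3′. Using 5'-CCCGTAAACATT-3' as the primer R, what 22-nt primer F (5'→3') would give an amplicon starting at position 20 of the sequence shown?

5'-CACACTTATTCAACCTGTTTCC-3'

The reverse primer's reverse complement AATGTTTACGGG matches the template at positions 72–83; the product starts at position 20.
The forward primer is identical to the top strand over positions 20–41: CACACTTATTCAACCTGTTTCC.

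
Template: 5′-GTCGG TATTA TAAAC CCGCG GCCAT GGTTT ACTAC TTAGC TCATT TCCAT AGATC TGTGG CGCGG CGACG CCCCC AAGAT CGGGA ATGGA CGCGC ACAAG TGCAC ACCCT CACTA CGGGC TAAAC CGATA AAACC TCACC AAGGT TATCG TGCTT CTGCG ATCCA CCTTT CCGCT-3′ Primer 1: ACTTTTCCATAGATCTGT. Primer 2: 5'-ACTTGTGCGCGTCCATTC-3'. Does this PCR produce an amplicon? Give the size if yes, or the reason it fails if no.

Primer 1 (ACTTTTCCATAGATCTGT) does not match the top strand, and its reverse complement ACAGATCTATGGAAAAGT does not match either.
With no annealing site for primer 1, no amplification occurs.

No product — primer 1 has no binding site in the template.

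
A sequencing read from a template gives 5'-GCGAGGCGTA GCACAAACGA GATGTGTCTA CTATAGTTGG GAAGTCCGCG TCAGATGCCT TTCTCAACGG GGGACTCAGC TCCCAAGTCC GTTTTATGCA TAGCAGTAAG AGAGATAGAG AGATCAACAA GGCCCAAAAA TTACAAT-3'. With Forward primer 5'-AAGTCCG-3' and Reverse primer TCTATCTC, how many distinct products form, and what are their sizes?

The forward primer AAGTCCG matches the top strand at positions 42–48, 85–91.
The reverse primer's reverse complement is GAGATAGA, matching at positions 112–119.
Each forward site pairs with the reverse site to give a product ending at position 119: sizes 78, 35 bp.

Two products: 78 bp, 35 bp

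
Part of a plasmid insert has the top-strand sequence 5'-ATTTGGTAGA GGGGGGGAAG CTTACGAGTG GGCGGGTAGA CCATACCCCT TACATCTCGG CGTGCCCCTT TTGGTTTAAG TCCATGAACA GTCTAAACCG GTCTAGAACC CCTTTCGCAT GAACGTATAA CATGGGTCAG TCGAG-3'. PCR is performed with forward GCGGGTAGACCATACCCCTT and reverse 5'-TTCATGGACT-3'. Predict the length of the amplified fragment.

57 bp

Forward primer GCGGGTAGACCATACCCCTT is found on the top strand at positions 32–51.
The reverse primer's reverse complement is AGTCCATGAA, which matches the template at positions 79–88.
The product runs from position 32 to position 88, so its length is 88 − 32 + 1 = 57 bp.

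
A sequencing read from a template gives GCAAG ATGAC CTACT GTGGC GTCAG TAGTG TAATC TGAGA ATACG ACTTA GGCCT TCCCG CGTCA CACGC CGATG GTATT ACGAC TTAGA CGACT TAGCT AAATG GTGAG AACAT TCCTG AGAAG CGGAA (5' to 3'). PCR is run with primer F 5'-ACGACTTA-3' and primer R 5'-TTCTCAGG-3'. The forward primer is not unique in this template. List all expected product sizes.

82 bp, 44 bp, 35 bp

The forward primer ACGACTTA matches the top strand at positions 43–50, 81–88, 90–97.
The reverse primer's reverse complement is CCTGAGAA, matching at positions 117–124.
Each forward site pairs with the reverse site to give a product ending at position 124: sizes 82, 44, 35 bp.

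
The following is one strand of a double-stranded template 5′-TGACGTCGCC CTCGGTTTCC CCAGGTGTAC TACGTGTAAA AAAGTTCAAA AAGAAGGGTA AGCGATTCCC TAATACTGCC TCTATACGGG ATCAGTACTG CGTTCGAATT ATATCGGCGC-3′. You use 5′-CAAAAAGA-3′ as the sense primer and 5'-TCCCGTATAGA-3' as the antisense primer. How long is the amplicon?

Scanning the template, CAAAAAGA occurs at positions 47–54; this primer anneals to the bottom strand there with its 3' end pointing downstream.
Reverse complement of the reverse primer: TCTATACGGGA. This occurs on the top strand at positions 81–91.
Product length = (reverse-primer end) − (forward-primer start) + 1 = 91 − 47 + 1 = 45 bp.

45 bp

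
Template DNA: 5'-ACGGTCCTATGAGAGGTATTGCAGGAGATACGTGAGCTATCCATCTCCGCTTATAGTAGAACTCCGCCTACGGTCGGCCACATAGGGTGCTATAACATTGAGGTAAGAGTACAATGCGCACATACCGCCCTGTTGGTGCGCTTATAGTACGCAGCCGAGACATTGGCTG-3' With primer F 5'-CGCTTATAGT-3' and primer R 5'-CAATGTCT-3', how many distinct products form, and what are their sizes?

Two products: 118 bp, 27 bp

The forward primer CGCTTATAGT matches the top strand at positions 48–57, 139–148.
The reverse primer's reverse complement is AGACATTG, matching at positions 158–165.
Each forward site pairs with the reverse site to give a product ending at position 165: sizes 118, 27 bp.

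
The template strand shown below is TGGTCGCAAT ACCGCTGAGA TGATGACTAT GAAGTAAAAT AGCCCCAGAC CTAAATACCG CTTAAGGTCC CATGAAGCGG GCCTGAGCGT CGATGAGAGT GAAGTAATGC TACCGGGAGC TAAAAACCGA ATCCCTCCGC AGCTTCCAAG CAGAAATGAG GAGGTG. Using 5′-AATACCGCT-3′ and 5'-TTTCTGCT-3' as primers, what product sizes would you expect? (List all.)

149 bp, 103 bp

The forward primer AATACCGCT matches the top strand at positions 8–16, 54–62.
The reverse primer's reverse complement is AGCAGAAA, matching at positions 149–156.
Each forward site pairs with the reverse site to give a product ending at position 156: sizes 149, 103 bp.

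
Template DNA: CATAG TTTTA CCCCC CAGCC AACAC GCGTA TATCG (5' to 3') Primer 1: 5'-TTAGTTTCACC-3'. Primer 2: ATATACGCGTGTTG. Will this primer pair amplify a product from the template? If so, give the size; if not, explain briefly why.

Primer 1 (TTAGTTTCACC) does not match the top strand, and its reverse complement GGTGAAACTAA does not match either.
With no annealing site for primer 1, no amplification occurs.

No product — primer 1 has no binding site in the template.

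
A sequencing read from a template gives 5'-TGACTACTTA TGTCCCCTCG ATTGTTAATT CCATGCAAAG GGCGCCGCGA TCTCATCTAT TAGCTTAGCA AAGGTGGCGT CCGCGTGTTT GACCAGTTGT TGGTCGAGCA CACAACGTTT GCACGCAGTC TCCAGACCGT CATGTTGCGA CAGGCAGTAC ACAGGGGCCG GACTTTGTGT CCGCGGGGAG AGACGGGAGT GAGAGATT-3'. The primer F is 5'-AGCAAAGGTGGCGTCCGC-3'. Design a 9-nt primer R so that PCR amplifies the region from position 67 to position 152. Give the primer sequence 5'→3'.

The product's 3' end on the top strand is position 152.
The reverse primer anneals to the top strand over positions 144–152, i.e. to GTTGCGACA.
Its sequence written 5'→3' is the reverse complement: TGTCGCAAC.

5'-TGTCGCAAC-3'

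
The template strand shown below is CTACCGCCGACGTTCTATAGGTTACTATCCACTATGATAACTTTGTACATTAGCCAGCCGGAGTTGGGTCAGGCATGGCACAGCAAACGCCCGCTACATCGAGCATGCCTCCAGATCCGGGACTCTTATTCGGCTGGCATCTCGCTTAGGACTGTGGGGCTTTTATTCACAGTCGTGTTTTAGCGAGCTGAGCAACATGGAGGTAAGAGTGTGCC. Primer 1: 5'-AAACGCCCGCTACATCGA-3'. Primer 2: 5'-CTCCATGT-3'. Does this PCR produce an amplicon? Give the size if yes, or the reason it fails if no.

Primer 1 (AAACGCCCGCTACATCGA) matches the top strand at positions 85–102; it acts as a forward primer.
Primer 2's reverse complement is ACATGGAG, matching the top strand at positions 195–202; it acts as a reverse primer.
The 3' ends face each other across positions 85–202, giving a 118 bp product.

Yes — a 118 bp product.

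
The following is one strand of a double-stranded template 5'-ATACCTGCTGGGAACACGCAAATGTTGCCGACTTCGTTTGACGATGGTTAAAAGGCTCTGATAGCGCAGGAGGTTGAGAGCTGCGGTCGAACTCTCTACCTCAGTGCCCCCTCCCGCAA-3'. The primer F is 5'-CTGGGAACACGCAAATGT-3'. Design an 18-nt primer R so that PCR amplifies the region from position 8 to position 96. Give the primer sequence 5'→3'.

The product's 3' end on the top strand is position 96.
The reverse primer anneals to the top strand over positions 79–96, i.e. to AGCTGCGGTCGAACTCTC.
Its sequence written 5'→3' is the reverse complement: GAGAGTTCGACCGCAGCT.

5'-GAGAGTTCGACCGCAGCT-3'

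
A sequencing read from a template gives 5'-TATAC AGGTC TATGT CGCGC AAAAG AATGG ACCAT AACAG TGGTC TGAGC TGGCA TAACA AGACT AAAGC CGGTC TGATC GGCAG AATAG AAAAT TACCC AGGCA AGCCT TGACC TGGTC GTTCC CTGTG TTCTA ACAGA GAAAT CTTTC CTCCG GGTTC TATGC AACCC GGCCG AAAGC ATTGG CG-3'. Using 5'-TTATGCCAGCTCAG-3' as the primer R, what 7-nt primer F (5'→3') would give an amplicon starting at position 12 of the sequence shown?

5'-ATGTCGC-3'

The reverse primer's reverse complement CTGAGCTGGCATAA matches the template at positions 45–58; the product starts at position 12.
The forward primer is identical to the top strand over positions 12–18: ATGTCGC.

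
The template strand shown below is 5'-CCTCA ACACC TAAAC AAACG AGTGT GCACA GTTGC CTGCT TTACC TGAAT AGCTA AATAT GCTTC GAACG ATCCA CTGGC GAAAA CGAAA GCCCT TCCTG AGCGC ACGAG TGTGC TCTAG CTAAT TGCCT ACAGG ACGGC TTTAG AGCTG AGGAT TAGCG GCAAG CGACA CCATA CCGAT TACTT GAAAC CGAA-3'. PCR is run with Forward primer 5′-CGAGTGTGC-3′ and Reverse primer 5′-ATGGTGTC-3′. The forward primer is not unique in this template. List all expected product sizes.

The forward primer CGAGTGTGC matches the top strand at positions 19–27, 107–115.
The reverse primer's reverse complement is GACACCAT, matching at positions 167–174.
Each forward site pairs with the reverse site to give a product ending at position 174: sizes 156, 68 bp.

156 bp, 68 bp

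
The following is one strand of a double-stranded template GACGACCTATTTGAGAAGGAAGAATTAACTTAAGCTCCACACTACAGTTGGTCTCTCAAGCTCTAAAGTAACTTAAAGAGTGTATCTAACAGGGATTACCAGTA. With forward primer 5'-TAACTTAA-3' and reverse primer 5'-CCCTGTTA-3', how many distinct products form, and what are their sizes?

Two products: 69 bp, 26 bp

The forward primer TAACTTAA matches the top strand at positions 26–33, 69–76.
The reverse primer's reverse complement is TAACAGGG, matching at positions 87–94.
Each forward site pairs with the reverse site to give a product ending at position 94: sizes 69, 26 bp.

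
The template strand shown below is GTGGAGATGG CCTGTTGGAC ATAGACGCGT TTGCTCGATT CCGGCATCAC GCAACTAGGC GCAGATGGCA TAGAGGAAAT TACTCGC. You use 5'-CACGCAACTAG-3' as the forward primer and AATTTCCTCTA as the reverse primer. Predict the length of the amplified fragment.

34 bp

Forward primer CACGCAACTAG is found on the top strand at positions 48–58.
Reverse complement of the reverse primer: TAGAGGAAATT. This occurs on the top strand at positions 71–81.
Product length = (reverse-primer end) − (forward-primer start) + 1 = 81 − 48 + 1 = 34 bp.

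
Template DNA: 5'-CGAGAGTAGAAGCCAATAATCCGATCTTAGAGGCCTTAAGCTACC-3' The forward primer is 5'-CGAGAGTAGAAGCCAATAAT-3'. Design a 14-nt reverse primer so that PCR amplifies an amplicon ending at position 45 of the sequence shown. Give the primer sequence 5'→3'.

The forward primer binds at positions 1–20; the product's 3' end on the top strand is position 45.
The reverse primer anneals to the top strand over positions 32–45, i.e. to GGCCTTAAGCTACC.
Its sequence written 5'→3' is the reverse complement: GGTAGCTTAAGGCC.

5'-GGTAGCTTAAGGCC-3'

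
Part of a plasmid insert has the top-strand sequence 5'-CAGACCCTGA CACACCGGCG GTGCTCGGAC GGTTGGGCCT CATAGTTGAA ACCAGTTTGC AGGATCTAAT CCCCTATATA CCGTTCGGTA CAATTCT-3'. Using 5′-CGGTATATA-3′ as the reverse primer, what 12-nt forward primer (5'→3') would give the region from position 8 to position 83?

5'-TGACACACCGGC-3'

The reverse primer's reverse complement TATATACCG matches the template at positions 75–83; the product starts at position 8.
The forward primer is identical to the top strand over positions 8–19: TGACACACCGGC.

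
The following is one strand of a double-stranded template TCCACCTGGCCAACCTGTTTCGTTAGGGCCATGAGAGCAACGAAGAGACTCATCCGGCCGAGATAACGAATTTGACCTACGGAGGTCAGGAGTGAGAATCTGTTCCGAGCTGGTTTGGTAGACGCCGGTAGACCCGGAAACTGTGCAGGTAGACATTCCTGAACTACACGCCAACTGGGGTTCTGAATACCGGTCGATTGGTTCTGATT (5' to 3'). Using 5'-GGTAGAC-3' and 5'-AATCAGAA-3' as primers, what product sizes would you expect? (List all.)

The forward primer GGTAGAC matches the top strand at positions 117–123, 127–133, 148–154.
The reverse primer's reverse complement is TTCTGATT, matching at positions 202–209.
Each forward site pairs with the reverse site to give a product ending at position 209: sizes 93, 83, 62 bp.

93 bp, 83 bp, 62 bp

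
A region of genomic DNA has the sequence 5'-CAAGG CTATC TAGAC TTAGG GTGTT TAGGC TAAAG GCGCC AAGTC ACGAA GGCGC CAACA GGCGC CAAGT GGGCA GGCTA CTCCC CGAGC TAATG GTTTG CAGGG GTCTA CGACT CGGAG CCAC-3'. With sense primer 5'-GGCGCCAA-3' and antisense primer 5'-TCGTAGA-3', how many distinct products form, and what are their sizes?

The forward primer GGCGCCAA matches the top strand at positions 35–42, 51–58, 61–68.
The reverse primer's reverse complement is TCTACGA, matching at positions 107–113.
Each forward site pairs with the reverse site to give a product ending at position 113: sizes 79, 63, 53 bp.

Three products: 79 bp, 63 bp, 53 bp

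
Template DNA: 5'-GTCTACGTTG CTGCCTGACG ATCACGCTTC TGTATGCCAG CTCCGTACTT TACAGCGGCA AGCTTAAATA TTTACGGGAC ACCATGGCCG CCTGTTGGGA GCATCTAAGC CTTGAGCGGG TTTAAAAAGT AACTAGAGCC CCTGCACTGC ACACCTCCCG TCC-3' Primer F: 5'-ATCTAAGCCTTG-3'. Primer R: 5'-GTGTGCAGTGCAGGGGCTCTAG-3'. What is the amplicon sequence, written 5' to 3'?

The forward primer matches the template at positions 103–114.
Reverse complement of the reverse primer: CTAGAGCCCCTGCACTGCACAC. This occurs on the top strand at positions 133–154.
The product is the template from position 103 through 154 (52 bp).

5'-ATCTAAGCCTTGAGCGGGTTTAAAAAGTAACTAGAGCCCCTGCACTGCACAC-3'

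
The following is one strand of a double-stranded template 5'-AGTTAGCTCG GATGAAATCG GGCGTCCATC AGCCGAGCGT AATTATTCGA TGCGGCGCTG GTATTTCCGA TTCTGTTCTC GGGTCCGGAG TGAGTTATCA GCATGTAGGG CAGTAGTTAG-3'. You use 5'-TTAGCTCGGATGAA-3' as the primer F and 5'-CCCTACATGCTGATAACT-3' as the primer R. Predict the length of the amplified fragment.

Forward primer TTAGCTCGGATGAA is found on the top strand at positions 3–16.
Taking the reverse complement of CCCTACATGCTGATAACT gives AGTTATCAGCATGTAGGG, found at positions 93–110 on the template; the primer anneals here to the top strand with its 3' end pointing upstream.
The product runs from position 3 to position 110, so its length is 110 − 3 + 1 = 108 bp.

108 bp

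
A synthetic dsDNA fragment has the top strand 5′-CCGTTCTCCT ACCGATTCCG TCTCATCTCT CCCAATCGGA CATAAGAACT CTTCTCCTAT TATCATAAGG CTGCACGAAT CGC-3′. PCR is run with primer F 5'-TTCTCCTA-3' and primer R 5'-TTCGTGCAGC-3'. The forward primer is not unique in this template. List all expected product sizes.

The forward primer TTCTCCTA matches the top strand at positions 4–11, 52–59.
The reverse primer's reverse complement is GCTGCACGAA, matching at positions 70–79.
Each forward site pairs with the reverse site to give a product ending at position 79: sizes 76, 28 bp.

76 bp, 28 bp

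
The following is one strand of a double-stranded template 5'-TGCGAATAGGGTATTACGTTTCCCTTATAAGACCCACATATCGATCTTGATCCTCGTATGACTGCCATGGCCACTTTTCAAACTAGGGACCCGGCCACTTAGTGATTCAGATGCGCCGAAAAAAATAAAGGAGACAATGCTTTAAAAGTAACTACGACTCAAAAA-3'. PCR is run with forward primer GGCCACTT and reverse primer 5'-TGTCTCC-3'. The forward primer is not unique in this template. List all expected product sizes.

The forward primer GGCCACTT matches the top strand at positions 69–76, 93–100.
The reverse primer's reverse complement is GGAGACA, matching at positions 130–136.
Each forward site pairs with the reverse site to give a product ending at position 136: sizes 68, 44 bp.

68 bp, 44 bp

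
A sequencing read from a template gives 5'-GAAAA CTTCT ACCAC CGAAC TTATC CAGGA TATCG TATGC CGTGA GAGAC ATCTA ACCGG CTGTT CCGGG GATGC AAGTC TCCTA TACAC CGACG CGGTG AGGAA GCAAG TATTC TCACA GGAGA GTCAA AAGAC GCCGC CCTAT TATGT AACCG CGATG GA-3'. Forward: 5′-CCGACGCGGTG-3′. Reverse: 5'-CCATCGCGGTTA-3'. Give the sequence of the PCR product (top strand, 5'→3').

Scanning the template, CCGACGCGGTG occurs at positions 90–100; this primer anneals to the bottom strand there with its 3' end pointing downstream.
Reverse complement of the reverse primer: TAACCGCGATGG. This occurs on the top strand at positions 150–161.
The product is the template from position 90 through 161 (72 bp).

5'-CCGACGCGGTGAGGAAGCAAGTATTCTCACAGGAGAGTCAAAAGACGCCGCCCTATTATGTAACCGCGATGG-3'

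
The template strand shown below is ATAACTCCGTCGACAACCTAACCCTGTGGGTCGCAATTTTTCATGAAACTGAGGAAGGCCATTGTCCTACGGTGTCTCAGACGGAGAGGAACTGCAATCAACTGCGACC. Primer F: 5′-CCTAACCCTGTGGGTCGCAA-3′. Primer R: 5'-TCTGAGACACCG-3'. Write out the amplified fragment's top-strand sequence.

The forward primer matches the template at positions 17–36.
Taking the reverse complement of TCTGAGACACCG gives CGGTGTCTCAGA, found at positions 70–81 on the template; the primer anneals here to the top strand with its 3' end pointing upstream.
The product is the template from position 17 through 81 (65 bp).

5'-CCTAACCCTGTGGGTCGCAATTTTTCATGAAACTGAGGAAGGCCATTGTCCTACGGTGTCTCAGA-3'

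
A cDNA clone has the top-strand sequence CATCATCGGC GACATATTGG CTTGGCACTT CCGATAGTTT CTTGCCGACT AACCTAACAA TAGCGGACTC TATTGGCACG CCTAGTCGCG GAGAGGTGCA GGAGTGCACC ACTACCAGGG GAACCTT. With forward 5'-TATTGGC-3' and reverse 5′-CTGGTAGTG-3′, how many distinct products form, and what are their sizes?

The forward primer TATTGGC matches the top strand at positions 15–21, 71–77.
The reverse primer's reverse complement is CACTACCAG, matching at positions 110–118.
Each forward site pairs with the reverse site to give a product ending at position 118: sizes 104, 48 bp.

Two products: 104 bp, 48 bp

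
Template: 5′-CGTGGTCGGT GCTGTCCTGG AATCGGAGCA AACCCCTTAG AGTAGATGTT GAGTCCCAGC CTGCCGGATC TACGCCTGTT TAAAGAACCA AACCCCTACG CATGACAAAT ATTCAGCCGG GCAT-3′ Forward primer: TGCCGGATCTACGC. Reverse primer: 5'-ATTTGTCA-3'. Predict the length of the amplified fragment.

The forward primer matches the template at positions 62–75.
Taking the reverse complement of ATTTGTCA gives TGACAAAT, found at positions 103–110 on the template; the primer anneals here to the top strand with its 3' end pointing upstream.
Amplicon spans positions 62–110: 49 bp.

49 bp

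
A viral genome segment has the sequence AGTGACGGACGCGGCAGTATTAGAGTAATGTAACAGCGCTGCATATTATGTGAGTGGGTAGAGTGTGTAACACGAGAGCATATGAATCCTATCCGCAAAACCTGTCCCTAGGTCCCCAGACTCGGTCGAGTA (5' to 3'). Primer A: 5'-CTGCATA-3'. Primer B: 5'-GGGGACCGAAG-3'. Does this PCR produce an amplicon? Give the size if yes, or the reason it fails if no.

Primer B (GGGGACCGAAG) does not match the top strand, and its reverse complement CTTCGGTCCCC does not match either.
With no annealing site for primer B, no amplification occurs.

No product — primer B has no binding site in the template.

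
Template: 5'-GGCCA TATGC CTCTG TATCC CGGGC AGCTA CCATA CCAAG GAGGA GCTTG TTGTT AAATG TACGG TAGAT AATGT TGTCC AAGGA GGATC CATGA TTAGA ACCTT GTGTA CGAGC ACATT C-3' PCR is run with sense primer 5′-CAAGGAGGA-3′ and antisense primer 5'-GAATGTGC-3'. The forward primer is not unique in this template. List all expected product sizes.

85 bp, 42 bp

The forward primer CAAGGAGGA matches the top strand at positions 37–45, 80–88.
The reverse primer's reverse complement is GCACATTC, matching at positions 114–121.
Each forward site pairs with the reverse site to give a product ending at position 121: sizes 85, 42 bp.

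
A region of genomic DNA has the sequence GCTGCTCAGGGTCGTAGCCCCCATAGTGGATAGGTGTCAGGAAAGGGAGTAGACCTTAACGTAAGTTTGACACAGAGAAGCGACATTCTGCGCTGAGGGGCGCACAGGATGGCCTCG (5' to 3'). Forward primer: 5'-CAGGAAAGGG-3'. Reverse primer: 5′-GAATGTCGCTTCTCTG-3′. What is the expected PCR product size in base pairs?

51 bp

Scanning the template, CAGGAAAGGG occurs at positions 38–47; this primer anneals to the bottom strand there with its 3' end pointing downstream.
Taking the reverse complement of GAATGTCGCTTCTCTG gives CAGAGAAGCGACATTC, found at positions 73–88 on the template; the primer anneals here to the top strand with its 3' end pointing upstream.
The product runs from position 38 to position 88, so its length is 88 − 38 + 1 = 51 bp.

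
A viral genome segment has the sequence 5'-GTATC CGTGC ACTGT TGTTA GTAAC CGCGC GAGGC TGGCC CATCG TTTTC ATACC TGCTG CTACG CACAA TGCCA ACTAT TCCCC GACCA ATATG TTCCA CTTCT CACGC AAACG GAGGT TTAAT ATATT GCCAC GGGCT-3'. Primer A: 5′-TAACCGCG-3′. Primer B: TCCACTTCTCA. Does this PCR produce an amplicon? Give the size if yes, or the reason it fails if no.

Primer A (TAACCGCG) matches the top strand at positions 22–29 (3' end points downstream).
Primer B (TCCACTTCTCA) also matches the top strand directly, at positions 97–107 — its reverse complement TGAGAAGTGGA is not present.
Both primers anneal to the bottom strand with 3' ends pointing the same way, so neither can prime synthesis back toward the other.

No product — both primers anneal to the same strand and extend in the same direction.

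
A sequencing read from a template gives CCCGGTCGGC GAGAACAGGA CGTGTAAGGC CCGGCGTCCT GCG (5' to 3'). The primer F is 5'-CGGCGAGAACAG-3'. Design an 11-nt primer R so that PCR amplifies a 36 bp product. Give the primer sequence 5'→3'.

5'-GCAGGACGCCG-3'

The forward primer binds at positions 7–18, so a 36 bp product ends at position 7 + 36 − 1 = 42.
The reverse primer anneals to the top strand over positions 32–42, i.e. to CGGCGTCCTGC.
Its sequence written 5'→3' is the reverse complement: GCAGGACGCCG.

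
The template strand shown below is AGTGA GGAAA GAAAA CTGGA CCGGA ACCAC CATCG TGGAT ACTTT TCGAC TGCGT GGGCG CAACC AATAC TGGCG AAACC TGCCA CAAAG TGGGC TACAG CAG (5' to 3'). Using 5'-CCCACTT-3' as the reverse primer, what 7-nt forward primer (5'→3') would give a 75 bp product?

5'-ACCGGAA-3'

The reverse primer's reverse complement AAGTGGG matches the template at positions 88–94, so the product ends at position 94.
A 75 bp product then starts at position 94 − 75 + 1 = 20.
The forward primer is identical to the top strand there: ACCGGAA.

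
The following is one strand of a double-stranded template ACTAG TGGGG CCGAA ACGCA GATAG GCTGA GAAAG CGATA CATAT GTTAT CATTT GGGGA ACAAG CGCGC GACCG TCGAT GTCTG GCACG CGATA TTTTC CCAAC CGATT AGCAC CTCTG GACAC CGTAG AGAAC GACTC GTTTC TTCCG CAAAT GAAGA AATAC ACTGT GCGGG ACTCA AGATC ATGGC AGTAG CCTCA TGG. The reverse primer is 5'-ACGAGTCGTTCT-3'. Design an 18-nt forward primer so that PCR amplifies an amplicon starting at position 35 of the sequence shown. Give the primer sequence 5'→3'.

The reverse primer's reverse complement AGAACGACTCGT matches the template at positions 131–142; the product starts at position 35.
The forward primer is identical to the top strand over positions 35–52: GCGATACATATGTTATCA.

5'-GCGATACATATGTTATCA-3'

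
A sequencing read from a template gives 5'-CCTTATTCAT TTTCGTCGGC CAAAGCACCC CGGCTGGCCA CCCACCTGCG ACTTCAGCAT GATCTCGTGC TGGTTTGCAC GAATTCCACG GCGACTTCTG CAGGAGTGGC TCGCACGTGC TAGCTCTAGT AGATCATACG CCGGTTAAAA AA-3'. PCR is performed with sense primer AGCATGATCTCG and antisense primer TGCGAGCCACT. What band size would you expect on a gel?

60 bp

Forward primer AGCATGATCTCG is found on the top strand at positions 56–67.
Reverse complement of the reverse primer: AGTGGCTCGCA. This occurs on the top strand at positions 105–115.
Product length = (reverse-primer end) − (forward-primer start) + 1 = 115 − 56 + 1 = 60 bp.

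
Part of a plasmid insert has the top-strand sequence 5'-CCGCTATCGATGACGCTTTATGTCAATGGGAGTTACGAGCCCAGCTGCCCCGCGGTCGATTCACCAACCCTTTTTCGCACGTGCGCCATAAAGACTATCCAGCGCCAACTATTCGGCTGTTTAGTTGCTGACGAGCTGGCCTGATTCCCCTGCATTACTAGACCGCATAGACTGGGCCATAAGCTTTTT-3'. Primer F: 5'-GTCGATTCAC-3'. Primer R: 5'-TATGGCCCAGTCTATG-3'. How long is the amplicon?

Forward primer GTCGATTCAC is found on the top strand at positions 55–64.
Reverse complement of the reverse primer: CATAGACTGGGCCATA. This occurs on the top strand at positions 166–181.
Product length = (reverse-primer end) − (forward-primer start) + 1 = 181 − 55 + 1 = 127 bp.

127 bp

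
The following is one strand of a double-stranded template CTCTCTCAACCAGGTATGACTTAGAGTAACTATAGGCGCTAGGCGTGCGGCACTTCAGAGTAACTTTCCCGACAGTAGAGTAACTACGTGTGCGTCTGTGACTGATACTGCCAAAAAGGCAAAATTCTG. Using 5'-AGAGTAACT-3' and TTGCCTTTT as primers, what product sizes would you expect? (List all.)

The forward primer AGAGTAACT matches the top strand at positions 23–31, 57–65, 77–85.
The reverse primer's reverse complement is AAAAGGCAA, matching at positions 114–122.
Each forward site pairs with the reverse site to give a product ending at position 122: sizes 100, 66, 46 bp.

100 bp, 66 bp, 46 bp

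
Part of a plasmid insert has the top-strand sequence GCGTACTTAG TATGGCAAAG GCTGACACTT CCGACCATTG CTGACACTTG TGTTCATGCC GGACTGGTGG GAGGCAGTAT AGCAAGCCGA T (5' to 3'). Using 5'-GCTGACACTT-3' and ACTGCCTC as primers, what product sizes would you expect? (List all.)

58 bp, 39 bp

The forward primer GCTGACACTT matches the top strand at positions 21–30, 40–49.
The reverse primer's reverse complement is GAGGCAGT, matching at positions 71–78.
Each forward site pairs with the reverse site to give a product ending at position 78: sizes 58, 39 bp.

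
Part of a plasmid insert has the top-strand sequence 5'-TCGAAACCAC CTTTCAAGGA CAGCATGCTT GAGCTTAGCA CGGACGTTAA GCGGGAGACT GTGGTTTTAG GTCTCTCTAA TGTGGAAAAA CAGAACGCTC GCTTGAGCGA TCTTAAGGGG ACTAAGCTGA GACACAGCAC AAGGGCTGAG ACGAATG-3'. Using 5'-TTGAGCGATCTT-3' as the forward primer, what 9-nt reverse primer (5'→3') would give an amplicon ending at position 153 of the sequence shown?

5'-CGTCTCAGC-3'

The forward primer binds at positions 103–114; the product's 3' end on the top strand is position 153.
The reverse primer anneals to the top strand over positions 145–153, i.e. to GCTGAGACG.
Its sequence written 5'→3' is the reverse complement: CGTCTCAGC.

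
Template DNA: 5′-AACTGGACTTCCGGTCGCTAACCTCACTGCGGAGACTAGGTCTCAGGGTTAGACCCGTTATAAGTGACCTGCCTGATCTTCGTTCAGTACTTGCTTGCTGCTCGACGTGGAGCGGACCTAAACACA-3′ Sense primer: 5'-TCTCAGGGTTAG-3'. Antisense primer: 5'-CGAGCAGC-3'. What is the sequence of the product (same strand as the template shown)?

5'-TCTCAGGGTTAGACCCGTTATAAGTGACCTGCCTGATCTTCGTTCAGTACTTGCTTGCTGCTCG-3'

Forward primer TCTCAGGGTTAG is found on the top strand at positions 41–52.
Reverse complement of the reverse primer: GCTGCTCG. This occurs on the top strand at positions 97–104.
The product is the template from position 41 through 104 (64 bp).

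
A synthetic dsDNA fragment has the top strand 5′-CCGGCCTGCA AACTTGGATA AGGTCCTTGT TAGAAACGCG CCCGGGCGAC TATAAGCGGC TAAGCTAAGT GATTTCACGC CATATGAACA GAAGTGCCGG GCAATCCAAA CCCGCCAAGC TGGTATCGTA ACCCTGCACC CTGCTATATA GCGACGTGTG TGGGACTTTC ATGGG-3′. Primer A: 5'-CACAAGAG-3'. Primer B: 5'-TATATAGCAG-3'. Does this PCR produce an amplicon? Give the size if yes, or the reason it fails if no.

No product — primer A has no binding site in the template.

Primer A (CACAAGAG) does not match the top strand, and its reverse complement CTCTTGTG does not match either.
With no annealing site for primer A, no amplification occurs.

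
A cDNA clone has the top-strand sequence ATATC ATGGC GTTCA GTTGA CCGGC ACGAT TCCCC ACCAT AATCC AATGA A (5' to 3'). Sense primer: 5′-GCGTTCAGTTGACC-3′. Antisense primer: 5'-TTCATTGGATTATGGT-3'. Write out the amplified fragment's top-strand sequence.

5'-GCGTTCAGTTGACCGGCACGATTCCCCACCATAATCCAATGAA-3'

The forward primer matches the template at positions 9–22.
Reverse complement of the reverse primer: ACCATAATCCAATGAA. This occurs on the top strand at positions 36–51.
The product is the template from position 9 through 51 (43 bp).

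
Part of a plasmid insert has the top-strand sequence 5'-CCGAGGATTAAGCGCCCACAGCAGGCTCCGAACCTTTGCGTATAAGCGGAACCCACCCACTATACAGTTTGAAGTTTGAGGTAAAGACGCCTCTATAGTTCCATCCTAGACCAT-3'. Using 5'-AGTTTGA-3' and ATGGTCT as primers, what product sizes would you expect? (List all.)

49 bp, 42 bp

The forward primer AGTTTGA matches the top strand at positions 66–72, 73–79.
The reverse primer's reverse complement is AGACCAT, matching at positions 108–114.
Each forward site pairs with the reverse site to give a product ending at position 114: sizes 49, 42 bp.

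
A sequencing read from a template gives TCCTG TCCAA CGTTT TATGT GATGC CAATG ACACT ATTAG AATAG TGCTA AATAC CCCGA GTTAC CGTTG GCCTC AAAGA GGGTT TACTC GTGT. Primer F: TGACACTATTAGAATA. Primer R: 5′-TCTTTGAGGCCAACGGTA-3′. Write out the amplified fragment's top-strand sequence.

5'-TGACACTATTAGAATAGTGCTAAATACCCCGAGTTACCGTTGGCCTCAAAGA-3'

Scanning the template, TGACACTATTAGAATA occurs at positions 29–44; this primer anneals to the bottom strand there with its 3' end pointing downstream.
Taking the reverse complement of TCTTTGAGGCCAACGGTA gives TACCGTTGGCCTCAAAGA, found at positions 63–80 on the template; the primer anneals here to the top strand with its 3' end pointing upstream.
The product is the template from position 29 through 80 (52 bp).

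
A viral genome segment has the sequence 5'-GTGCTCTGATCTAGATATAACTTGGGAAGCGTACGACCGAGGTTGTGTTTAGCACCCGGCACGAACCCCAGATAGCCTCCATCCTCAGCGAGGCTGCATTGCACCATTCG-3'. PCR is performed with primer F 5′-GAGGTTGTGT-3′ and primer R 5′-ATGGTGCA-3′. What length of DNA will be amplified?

69 bp

Scanning the template, GAGGTTGTGT occurs at positions 39–48; this primer anneals to the bottom strand there with its 3' end pointing downstream.
Taking the reverse complement of ATGGTGCA gives TGCACCAT, found at positions 100–107 on the template; the primer anneals here to the top strand with its 3' end pointing upstream.
Product length = (reverse-primer end) − (forward-primer start) + 1 = 107 − 39 + 1 = 69 bp.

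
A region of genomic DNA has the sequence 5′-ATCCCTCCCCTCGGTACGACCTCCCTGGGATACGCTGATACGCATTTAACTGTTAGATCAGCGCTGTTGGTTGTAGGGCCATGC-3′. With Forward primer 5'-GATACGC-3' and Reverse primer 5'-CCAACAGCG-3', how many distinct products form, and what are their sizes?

Two products: 42 bp, 34 bp

The forward primer GATACGC matches the top strand at positions 29–35, 37–43.
The reverse primer's reverse complement is CGCTGTTGG, matching at positions 62–70.
Each forward site pairs with the reverse site to give a product ending at position 70: sizes 42, 34 bp.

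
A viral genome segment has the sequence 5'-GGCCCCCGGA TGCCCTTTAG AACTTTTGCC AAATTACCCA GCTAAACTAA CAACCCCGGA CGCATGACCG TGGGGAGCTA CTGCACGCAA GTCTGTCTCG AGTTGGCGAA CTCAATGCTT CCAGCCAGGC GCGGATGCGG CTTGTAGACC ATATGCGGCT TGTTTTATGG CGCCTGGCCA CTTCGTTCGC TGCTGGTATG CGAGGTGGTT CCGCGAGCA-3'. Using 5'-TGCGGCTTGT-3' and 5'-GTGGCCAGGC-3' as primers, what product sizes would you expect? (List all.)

The forward primer TGCGGCTTGT matches the top strand at positions 136–145, 154–163.
The reverse primer's reverse complement is GCCTGGCCAC, matching at positions 172–181.
Each forward site pairs with the reverse site to give a product ending at position 181: sizes 46, 28 bp.

46 bp, 28 bp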